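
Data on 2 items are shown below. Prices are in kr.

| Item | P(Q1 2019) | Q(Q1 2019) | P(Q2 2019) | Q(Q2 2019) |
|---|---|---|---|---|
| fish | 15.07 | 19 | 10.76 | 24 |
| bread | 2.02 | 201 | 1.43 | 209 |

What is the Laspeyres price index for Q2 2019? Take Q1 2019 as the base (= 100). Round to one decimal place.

Laspeyres price index uses base-period quantities as weights.
ΣP(Q2 2019)·Q(Q1 2019) = 10.76×19 + 1.43×201 = 204.44 + 287.43 = 491.87
ΣP(Q1 2019)·Q(Q1 2019) = 15.07×19 + 2.02×201 = 286.33 + 406.02 = 692.35
Index = 491.87 / 692.35 × 100 = 71.0435

71.0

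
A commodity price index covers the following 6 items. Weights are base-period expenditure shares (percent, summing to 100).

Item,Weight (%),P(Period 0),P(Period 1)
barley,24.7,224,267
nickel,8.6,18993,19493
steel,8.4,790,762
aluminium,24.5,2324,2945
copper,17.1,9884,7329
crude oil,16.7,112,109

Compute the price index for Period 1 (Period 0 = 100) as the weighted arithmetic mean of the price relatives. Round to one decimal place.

barley: 24.7 × (267/224) = 24.7 × 1.191964 = 29.4415
nickel: 8.6 × (19493/18993) = 8.6 × 1.026325 = 8.8264
steel: 8.4 × (762/790) = 8.4 × 0.964557 = 8.1023
aluminium: 24.5 × (2945/2324) = 24.5 × 1.267212 = 31.0467
copper: 17.1 × (7329/9884) = 17.1 × 0.741501 = 12.6797
crude oil: 16.7 × (109/112) = 16.7 × 0.973214 = 16.2527
Index = Σ wᵢ·(p₁ᵢ/p₀ᵢ) = 29.4415 + 8.8264 + 8.1023 + 31.0467 + 12.6797 + 16.2527 = 106.3492

106.3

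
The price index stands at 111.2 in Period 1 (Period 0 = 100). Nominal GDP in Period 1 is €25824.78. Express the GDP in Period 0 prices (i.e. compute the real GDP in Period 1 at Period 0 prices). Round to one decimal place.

Real = Nominal ÷ (Index/100) = 25824.78 ÷ (111.2/100)
     = 25824.78 ÷ 1.112 = 23223.7230

23223.7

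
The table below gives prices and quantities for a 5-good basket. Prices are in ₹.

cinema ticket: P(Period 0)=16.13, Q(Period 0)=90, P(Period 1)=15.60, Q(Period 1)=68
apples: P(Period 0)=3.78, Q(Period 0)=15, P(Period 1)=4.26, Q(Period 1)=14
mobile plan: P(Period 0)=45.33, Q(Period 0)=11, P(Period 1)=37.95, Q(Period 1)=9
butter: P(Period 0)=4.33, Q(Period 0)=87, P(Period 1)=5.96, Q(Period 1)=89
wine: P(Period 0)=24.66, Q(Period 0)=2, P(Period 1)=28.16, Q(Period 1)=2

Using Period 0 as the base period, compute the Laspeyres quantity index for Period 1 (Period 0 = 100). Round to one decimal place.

81.9

Laspeyres quantity index uses base-period prices as weights.
ΣP(Period 0)·Q(Period 1) = 16.13×68 + 3.78×14 + 45.33×9 + 4.33×89 + 24.66×2 = 1096.84 + 52.92 + 407.97 + 385.37 + 49.32 = 1992.42
ΣP(Period 0)·Q(Period 0) = 16.13×90 + 3.78×15 + 45.33×11 + 4.33×87 + 24.66×2 = 1451.7 + 56.7 + 498.63 + 376.71 + 49.32 = 2433.06
Index = 1992.42 / 2433.06 × 100 = 81.8895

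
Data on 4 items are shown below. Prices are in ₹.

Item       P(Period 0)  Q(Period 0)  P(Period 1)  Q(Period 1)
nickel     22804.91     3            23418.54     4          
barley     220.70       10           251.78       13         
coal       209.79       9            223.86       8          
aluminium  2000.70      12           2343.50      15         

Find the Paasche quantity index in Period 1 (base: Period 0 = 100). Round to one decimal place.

130.1

Paasche quantity index uses current-period prices as weights.
ΣP(Period 1)·Q(Period 1) = 23418.54×4 + 251.78×13 + 223.86×8 + 2343.50×15 = 93674.16 + 3273.14 + 1790.88 + 35152.5 = 133890.68
ΣP(Period 1)·Q(Period 0) = 23418.54×3 + 251.78×10 + 223.86×9 + 2343.50×12 = 70255.62 + 2517.8 + 2014.74 + 28122 = 102910.16
Index = 133890.68 / 102910.16 × 100 = 130.1044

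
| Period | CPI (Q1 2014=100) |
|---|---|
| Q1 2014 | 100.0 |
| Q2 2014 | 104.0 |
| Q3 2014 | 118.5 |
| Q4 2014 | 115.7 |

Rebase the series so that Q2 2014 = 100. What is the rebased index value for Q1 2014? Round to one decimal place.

Rebased(Q1 2014) = 100.0 / 104.0 × 100 = 96.1538

96.2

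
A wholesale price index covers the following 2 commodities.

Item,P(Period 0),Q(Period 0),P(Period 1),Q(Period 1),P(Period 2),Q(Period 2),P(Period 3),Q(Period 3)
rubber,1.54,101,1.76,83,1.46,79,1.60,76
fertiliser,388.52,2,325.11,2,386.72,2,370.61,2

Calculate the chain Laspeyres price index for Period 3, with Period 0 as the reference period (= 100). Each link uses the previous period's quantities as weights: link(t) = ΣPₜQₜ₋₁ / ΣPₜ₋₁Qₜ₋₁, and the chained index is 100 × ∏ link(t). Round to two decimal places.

97.37

Link Period 0→Period 1:
ΣP(Period 1)Q(Period 0) = 1.76×101 + 325.11×2 = 177.76 + 650.22 = 827.98
ΣP(Period 0)Q(Period 0) = 1.54×101 + 388.52×2 = 155.54 + 777.04 = 932.58
link = 827.98/932.58 = 0.887838
Link Period 1→Period 2:
ΣP(Period 2)Q(Period 1) = 1.46×83 + 386.72×2 = 121.18 + 773.44 = 894.62
ΣP(Period 1)Q(Period 1) = 1.76×83 + 325.11×2 = 146.08 + 650.22 = 796.3
link = 894.62/796.3 = 1.123471
Link Period 2→Period 3:
ΣP(Period 3)Q(Period 2) = 1.60×79 + 370.61×2 = 126.4 + 741.22 = 867.62
ΣP(Period 2)Q(Period 2) = 1.46×79 + 386.72×2 = 115.34 + 773.44 = 888.78
link = 867.62/888.78 = 0.976192
Chained index = 100 × 0.887838 × 1.123471 × 0.976192 = 97.3713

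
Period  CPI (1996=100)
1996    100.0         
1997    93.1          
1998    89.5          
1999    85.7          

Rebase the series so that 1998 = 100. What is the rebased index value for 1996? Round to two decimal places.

111.73

Rebased(1996) = 100.0 / 89.5 × 100 = 111.7318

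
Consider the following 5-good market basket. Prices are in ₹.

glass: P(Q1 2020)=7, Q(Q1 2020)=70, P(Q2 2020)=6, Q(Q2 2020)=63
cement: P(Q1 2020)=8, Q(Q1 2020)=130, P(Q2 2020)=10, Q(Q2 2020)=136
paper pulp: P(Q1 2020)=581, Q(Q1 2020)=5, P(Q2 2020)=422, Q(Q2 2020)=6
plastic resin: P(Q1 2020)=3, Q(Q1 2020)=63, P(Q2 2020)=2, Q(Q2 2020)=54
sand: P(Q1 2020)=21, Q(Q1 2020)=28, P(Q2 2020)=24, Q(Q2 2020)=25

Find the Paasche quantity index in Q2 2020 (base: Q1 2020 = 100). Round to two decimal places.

Paasche quantity index uses current-period prices as weights.
ΣP(Q2 2020)·Q(Q2 2020) = 6×63 + 10×136 + 422×6 + 2×54 + 24×25 = 378 + 1360 + 2532 + 108 + 600 = 4978
ΣP(Q2 2020)·Q(Q1 2020) = 6×70 + 10×130 + 422×5 + 2×63 + 24×28 = 420 + 1300 + 2110 + 126 + 672 = 4628
Index = 4978 / 4628 × 100 = 107.5627

107.56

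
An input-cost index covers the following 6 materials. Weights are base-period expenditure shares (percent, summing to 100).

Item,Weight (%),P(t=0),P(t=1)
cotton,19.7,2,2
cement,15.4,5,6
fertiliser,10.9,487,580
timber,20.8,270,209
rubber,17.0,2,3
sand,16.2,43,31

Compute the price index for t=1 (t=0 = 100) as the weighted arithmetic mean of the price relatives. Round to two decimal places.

104.44

cotton: 19.7 × (2/2) = 19.7 × 1.000000 = 19.7000
cement: 15.4 × (6/5) = 15.4 × 1.200000 = 18.4800
fertiliser: 10.9 × (580/487) = 10.9 × 1.190965 = 12.9815
timber: 20.8 × (209/270) = 20.8 × 0.774074 = 16.1007
rubber: 17.0 × (3/2) = 17.0 × 1.500000 = 25.5000
sand: 16.2 × (31/43) = 16.2 × 0.720930 = 11.6791
Index = Σ wᵢ·(p₁ᵢ/p₀ᵢ) = 19.7000 + 18.4800 + 12.9815 + 16.1007 + 25.5000 + 11.6791 = 104.4413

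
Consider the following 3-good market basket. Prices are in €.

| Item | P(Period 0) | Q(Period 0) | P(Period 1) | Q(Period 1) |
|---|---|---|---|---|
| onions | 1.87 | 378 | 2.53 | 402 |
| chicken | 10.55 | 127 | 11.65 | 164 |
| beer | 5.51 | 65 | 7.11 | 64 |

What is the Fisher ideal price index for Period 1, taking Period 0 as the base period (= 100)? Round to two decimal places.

Laspeyres component (base-period weights):
ΣP(Period 1)Q(Period 0) = 2.53×378 + 11.65×127 + 7.11×65 = 956.34 + 1479.55 + 462.15 = 2898.04
ΣP(Period 0)Q(Period 0) = 1.87×378 + 10.55×127 + 5.51×65 = 706.86 + 1339.85 + 358.15 = 2404.86
L = 2898.04 / 2404.86 × 100 = 120.5076
Paasche component (current-period weights):
ΣP(Period 1)Q(Period 1) = 2.53×402 + 11.65×164 + 7.11×64 = 1017.06 + 1910.6 + 455.04 = 3382.7
ΣP(Period 0)Q(Period 1) = 1.87×402 + 10.55×164 + 5.51×64 = 751.74 + 1730.2 + 352.64 = 2834.58
P = 3382.7 / 2834.58 × 100 = 119.3369
Fisher = √(L × P) = √(120.5076 × 119.3369) = 119.9208

119.92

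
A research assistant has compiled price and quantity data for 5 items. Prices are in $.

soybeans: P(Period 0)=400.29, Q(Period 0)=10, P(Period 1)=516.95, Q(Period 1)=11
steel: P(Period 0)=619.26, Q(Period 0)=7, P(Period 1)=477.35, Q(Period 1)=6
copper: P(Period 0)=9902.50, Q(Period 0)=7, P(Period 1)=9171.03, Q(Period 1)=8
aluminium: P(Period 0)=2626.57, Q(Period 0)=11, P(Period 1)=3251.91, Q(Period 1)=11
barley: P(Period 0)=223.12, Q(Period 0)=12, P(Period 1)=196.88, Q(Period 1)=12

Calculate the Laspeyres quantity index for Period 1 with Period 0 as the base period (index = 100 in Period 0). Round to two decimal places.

108.87

Laspeyres quantity index uses base-period prices as weights.
ΣP(Period 0)·Q(Period 1) = 400.29×11 + 619.26×6 + 9902.50×8 + 2626.57×11 + 223.12×12 = 4403.19 + 3715.56 + 79220 + 28892.27 + 2677.44 = 118908.46
ΣP(Period 0)·Q(Period 0) = 400.29×10 + 619.26×7 + 9902.50×7 + 2626.57×11 + 223.12×12 = 4002.9 + 4334.82 + 69317.5 + 28892.27 + 2677.44 = 109224.93
Index = 118908.46 / 109224.93 × 100 = 108.8657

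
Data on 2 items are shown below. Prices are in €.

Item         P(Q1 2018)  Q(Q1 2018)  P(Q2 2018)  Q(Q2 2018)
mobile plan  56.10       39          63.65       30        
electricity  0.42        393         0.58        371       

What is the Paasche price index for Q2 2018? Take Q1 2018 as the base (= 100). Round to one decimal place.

Paasche price index uses current-period quantities as weights.
ΣP(Q2 2018)·Q(Q2 2018) = 63.65×30 + 0.58×371 = 1909.5 + 215.18 = 2124.68
ΣP(Q1 2018)·Q(Q2 2018) = 56.10×30 + 0.42×371 = 1683 + 155.82 = 1838.82
Index = 2124.68 / 1838.82 × 100 = 115.5458

115.5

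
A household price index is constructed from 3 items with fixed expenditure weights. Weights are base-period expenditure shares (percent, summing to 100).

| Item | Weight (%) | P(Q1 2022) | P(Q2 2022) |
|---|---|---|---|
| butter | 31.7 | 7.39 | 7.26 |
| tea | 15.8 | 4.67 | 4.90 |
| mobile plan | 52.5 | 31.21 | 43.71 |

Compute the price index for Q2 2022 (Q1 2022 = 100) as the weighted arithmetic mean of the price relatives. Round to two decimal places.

butter: 31.7 × (7.26/7.39) = 31.7 × 0.982409 = 31.1424
tea: 15.8 × (4.90/4.67) = 15.8 × 1.049251 = 16.5782
mobile plan: 52.5 × (43.71/31.21) = 52.5 × 1.400513 = 73.5269
Index = Σ wᵢ·(p₁ᵢ/p₀ᵢ) = 31.1424 + 16.5782 + 73.5269 = 121.2474

121.25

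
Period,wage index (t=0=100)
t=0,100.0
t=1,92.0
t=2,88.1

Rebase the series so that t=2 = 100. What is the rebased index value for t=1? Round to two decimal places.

Rebased(t=1) = 92.0 / 88.1 × 100 = 104.4268

104.43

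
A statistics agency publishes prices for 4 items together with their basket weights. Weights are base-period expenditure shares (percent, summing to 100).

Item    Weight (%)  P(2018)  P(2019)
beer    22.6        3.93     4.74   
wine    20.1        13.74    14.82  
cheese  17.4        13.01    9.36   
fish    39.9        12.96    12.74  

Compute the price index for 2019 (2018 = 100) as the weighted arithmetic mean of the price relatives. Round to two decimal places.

beer: 22.6 × (4.74/3.93) = 22.6 × 1.206107 = 27.2580
wine: 20.1 × (14.82/13.74) = 20.1 × 1.078603 = 21.6799
cheese: 17.4 × (9.36/13.01) = 17.4 × 0.719447 = 12.5184
fish: 39.9 × (12.74/12.96) = 39.9 × 0.983025 = 39.2227
Index = Σ wᵢ·(p₁ᵢ/p₀ᵢ) = 27.2580 + 21.6799 + 12.5184 + 39.2227 = 100.6790

100.68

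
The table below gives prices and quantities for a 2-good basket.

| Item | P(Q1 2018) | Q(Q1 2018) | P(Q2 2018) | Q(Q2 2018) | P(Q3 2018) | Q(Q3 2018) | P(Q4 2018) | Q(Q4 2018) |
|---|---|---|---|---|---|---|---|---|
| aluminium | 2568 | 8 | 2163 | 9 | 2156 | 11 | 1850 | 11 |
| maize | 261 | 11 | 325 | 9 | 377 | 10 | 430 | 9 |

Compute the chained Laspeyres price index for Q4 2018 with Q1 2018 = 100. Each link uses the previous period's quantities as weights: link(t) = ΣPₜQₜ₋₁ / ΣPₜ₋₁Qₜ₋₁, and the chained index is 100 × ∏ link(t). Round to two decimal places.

Link Q1 2018→Q2 2018:
ΣP(Q2 2018)Q(Q1 2018) = 2163×8 + 325×11 = 17304 + 3575 = 20879
ΣP(Q1 2018)Q(Q1 2018) = 2568×8 + 261×11 = 20544 + 2871 = 23415
link = 20879/23415 = 0.891693
Link Q2 2018→Q3 2018:
ΣP(Q3 2018)Q(Q2 2018) = 2156×9 + 377×9 = 19404 + 3393 = 22797
ΣP(Q2 2018)Q(Q2 2018) = 2163×9 + 325×9 = 19467 + 2925 = 22392
link = 22797/22392 = 1.018087
Link Q3 2018→Q4 2018:
ΣP(Q4 2018)Q(Q3 2018) = 1850×11 + 430×10 = 20350 + 4300 = 24650
ΣP(Q3 2018)Q(Q3 2018) = 2156×11 + 377×10 = 23716 + 3770 = 27486
link = 24650/27486 = 0.896820
Chained index = 100 × 0.891693 × 1.018087 × 0.896820 = 81.4152

81.42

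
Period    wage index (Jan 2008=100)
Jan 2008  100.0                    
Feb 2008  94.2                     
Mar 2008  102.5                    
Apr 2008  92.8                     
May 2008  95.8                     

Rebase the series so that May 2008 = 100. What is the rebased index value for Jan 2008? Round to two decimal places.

Rebased(Jan 2008) = 100.0 / 95.8 × 100 = 104.3841

104.38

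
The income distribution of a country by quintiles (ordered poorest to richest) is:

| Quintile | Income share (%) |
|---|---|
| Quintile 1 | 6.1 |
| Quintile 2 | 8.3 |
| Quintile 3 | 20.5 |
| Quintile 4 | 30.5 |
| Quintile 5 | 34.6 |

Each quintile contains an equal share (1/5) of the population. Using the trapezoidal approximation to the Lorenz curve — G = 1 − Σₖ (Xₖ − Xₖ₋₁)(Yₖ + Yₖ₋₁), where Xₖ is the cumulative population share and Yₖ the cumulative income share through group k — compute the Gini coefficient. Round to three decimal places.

Cumulative income shares Yₖ: 0.0610, 0.1440, 0.3490, 0.6540, 1.0000
Σ (Xₖ−Xₖ₋₁)(Yₖ+Yₖ₋₁) = (1/5)(0.0610+0.0000) + (1/5)(0.1440+0.0610) + (1/5)(0.3490+0.1440) + (1/5)(0.6540+0.3490) + (1/5)(1.0000+0.6540)
  = 0.0122 + 0.0410 + 0.0986 + 0.2006 + 0.3308 = 0.6832
G = 1 − 0.6832 = 0.3168

0.317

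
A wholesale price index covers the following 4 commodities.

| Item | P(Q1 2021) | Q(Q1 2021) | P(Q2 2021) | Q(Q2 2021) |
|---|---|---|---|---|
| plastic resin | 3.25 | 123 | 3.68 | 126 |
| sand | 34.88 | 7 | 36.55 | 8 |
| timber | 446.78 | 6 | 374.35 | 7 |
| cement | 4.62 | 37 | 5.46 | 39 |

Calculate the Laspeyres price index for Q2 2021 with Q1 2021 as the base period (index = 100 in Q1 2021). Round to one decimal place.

Laspeyres price index uses base-period quantities as weights.
ΣP(Q2 2021)·Q(Q1 2021) = 3.68×123 + 36.55×7 + 374.35×6 + 5.46×37 = 452.64 + 255.85 + 2246.1 + 202.02 = 3156.61
ΣP(Q1 2021)·Q(Q1 2021) = 3.25×123 + 34.88×7 + 446.78×6 + 4.62×37 = 399.75 + 244.16 + 2680.68 + 170.94 = 3495.53
Index = 3156.61 / 3495.53 × 100 = 90.3042

90.3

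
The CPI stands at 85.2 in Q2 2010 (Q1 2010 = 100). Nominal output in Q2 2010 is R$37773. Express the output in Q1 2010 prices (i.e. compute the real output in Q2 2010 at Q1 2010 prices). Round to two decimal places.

44334.51

Real = Nominal ÷ (Index/100) = 37773 ÷ (85.2/100)
     = 37773 ÷ 0.852 = 44334.5070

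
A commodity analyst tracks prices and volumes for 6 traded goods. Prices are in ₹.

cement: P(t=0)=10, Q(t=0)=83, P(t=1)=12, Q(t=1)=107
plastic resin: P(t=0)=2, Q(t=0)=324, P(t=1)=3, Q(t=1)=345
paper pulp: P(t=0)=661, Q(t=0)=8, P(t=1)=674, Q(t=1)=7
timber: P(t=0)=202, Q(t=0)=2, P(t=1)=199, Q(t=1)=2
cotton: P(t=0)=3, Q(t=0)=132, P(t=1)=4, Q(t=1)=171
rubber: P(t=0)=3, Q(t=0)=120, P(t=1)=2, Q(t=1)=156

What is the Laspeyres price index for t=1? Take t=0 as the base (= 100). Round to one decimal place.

107.6

Laspeyres price index uses base-period quantities as weights.
ΣP(t=1)·Q(t=0) = 12×83 + 3×324 + 674×8 + 199×2 + 4×132 + 2×120 = 996 + 972 + 5392 + 398 + 528 + 240 = 8526
ΣP(t=0)·Q(t=0) = 10×83 + 2×324 + 661×8 + 202×2 + 3×132 + 3×120 = 830 + 648 + 5288 + 404 + 396 + 360 = 7926
Index = 8526 / 7926 × 100 = 107.5700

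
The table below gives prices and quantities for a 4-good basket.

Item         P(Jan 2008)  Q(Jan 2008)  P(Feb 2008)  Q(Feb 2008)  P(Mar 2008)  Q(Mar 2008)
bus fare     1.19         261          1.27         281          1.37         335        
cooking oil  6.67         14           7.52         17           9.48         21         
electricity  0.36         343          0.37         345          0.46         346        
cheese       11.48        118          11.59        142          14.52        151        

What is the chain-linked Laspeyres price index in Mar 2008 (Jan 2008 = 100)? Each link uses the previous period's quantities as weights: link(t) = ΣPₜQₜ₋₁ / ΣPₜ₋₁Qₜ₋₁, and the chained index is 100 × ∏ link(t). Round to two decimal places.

125.72

Link Jan 2008→Feb 2008:
ΣP(Feb 2008)Q(Jan 2008) = 1.27×261 + 7.52×14 + 0.37×343 + 11.59×118 = 331.47 + 105.28 + 126.91 + 1367.62 = 1931.28
ΣP(Jan 2008)Q(Jan 2008) = 1.19×261 + 6.67×14 + 0.36×343 + 11.48×118 = 310.59 + 93.38 + 123.48 + 1354.64 = 1882.09
link = 1931.28/1882.09 = 1.026136
Link Feb 2008→Mar 2008:
ΣP(Mar 2008)Q(Feb 2008) = 1.37×281 + 9.48×17 + 0.46×345 + 14.52×142 = 384.97 + 161.16 + 158.7 + 2061.84 = 2766.67
ΣP(Feb 2008)Q(Feb 2008) = 1.27×281 + 7.52×17 + 0.37×345 + 11.59×142 = 356.87 + 127.84 + 127.65 + 1645.78 = 2258.14
link = 2766.67/2258.14 = 1.225199
Chained index = 100 × 1.026136 × 1.225199 = 125.7220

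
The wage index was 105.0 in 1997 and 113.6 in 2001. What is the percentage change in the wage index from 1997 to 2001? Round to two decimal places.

Change = (113.6 − 105.0) / 105.0 × 100
       = 8.6 / 105.0 × 100 = 8.1905%

8.19%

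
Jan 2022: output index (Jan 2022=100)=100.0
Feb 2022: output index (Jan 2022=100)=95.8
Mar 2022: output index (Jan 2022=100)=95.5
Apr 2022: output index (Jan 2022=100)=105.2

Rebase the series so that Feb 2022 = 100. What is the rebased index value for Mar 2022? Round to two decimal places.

Rebased(Mar 2022) = 95.5 / 95.8 × 100 = 99.6868

99.69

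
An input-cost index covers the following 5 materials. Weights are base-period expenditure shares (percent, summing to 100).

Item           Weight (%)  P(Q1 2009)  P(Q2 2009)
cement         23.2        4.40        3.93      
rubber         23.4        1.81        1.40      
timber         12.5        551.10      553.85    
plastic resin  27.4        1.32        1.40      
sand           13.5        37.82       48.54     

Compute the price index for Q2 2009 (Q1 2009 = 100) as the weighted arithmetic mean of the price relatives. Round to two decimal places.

97.77

cement: 23.2 × (3.93/4.40) = 23.2 × 0.893182 = 20.7218
rubber: 23.4 × (1.40/1.81) = 23.4 × 0.773481 = 18.0994
timber: 12.5 × (553.85/551.10) = 12.5 × 1.004990 = 12.5624
plastic resin: 27.4 × (1.40/1.32) = 27.4 × 1.060606 = 29.0606
sand: 13.5 × (48.54/37.82) = 13.5 × 1.283448 = 17.3265
Index = Σ wᵢ·(p₁ᵢ/p₀ᵢ) = 20.7218 + 18.0994 + 12.5624 + 29.0606 + 17.3265 = 97.7708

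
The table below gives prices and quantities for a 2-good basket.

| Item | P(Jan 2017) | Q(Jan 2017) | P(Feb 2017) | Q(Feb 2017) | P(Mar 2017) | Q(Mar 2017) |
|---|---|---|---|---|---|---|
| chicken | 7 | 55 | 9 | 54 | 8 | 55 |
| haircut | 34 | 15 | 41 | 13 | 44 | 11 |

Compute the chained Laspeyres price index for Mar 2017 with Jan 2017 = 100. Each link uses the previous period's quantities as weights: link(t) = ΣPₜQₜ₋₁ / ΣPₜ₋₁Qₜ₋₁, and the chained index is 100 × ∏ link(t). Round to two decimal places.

Link Jan 2017→Feb 2017:
ΣP(Feb 2017)Q(Jan 2017) = 9×55 + 41×15 = 495 + 615 = 1110
ΣP(Jan 2017)Q(Jan 2017) = 7×55 + 34×15 = 385 + 510 = 895
link = 1110/895 = 1.240223
Link Feb 2017→Mar 2017:
ΣP(Mar 2017)Q(Feb 2017) = 8×54 + 44×13 = 432 + 572 = 1004
ΣP(Feb 2017)Q(Feb 2017) = 9×54 + 41×13 = 486 + 533 = 1019
link = 1004/1019 = 0.985280
Chained index = 100 × 1.240223 × 0.985280 = 122.1967

122.20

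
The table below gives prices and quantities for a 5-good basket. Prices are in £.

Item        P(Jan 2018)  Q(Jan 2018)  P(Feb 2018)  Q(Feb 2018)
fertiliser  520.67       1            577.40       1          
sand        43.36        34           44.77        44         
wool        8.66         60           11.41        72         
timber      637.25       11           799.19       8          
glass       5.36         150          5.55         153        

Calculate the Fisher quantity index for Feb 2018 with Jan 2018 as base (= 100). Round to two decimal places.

86.18

Laspeyres component (base-period weights):
ΣP(Jan 2018)Q(Feb 2018) = 520.67×1 + 43.36×44 + 8.66×72 + 637.25×8 + 5.36×153 = 520.67 + 1907.84 + 623.52 + 5098 + 820.08 = 8970.11
ΣP(Jan 2018)Q(Jan 2018) = 520.67×1 + 43.36×34 + 8.66×60 + 637.25×11 + 5.36×150 = 520.67 + 1474.24 + 519.6 + 7009.75 + 804 = 10328.26
L = 8970.11 / 10328.26 × 100 = 86.8502
Paasche component (current-period weights):
ΣP(Feb 2018)Q(Feb 2018) = 577.40×1 + 44.77×44 + 11.41×72 + 799.19×8 + 5.55×153 = 577.4 + 1969.88 + 821.52 + 6393.52 + 849.15 = 10611.47
ΣP(Feb 2018)Q(Jan 2018) = 577.40×1 + 44.77×34 + 11.41×60 + 799.19×11 + 5.55×150 = 577.4 + 1522.18 + 684.6 + 8791.09 + 832.5 = 12407.77
P = 10611.47 / 12407.77 × 100 = 85.5228
Fisher = √(L × P) = √(86.8502 × 85.5228) = 86.1839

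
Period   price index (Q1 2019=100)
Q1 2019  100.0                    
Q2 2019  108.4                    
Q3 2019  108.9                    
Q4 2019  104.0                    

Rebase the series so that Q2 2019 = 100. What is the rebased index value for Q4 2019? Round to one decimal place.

Rebased(Q4 2019) = 104.0 / 108.4 × 100 = 95.9410

95.9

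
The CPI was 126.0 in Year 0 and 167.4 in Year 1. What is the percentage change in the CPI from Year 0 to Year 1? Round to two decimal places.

32.86%

Change = (167.4 − 126.0) / 126.0 × 100
       = 41.4 / 126.0 × 100 = 32.8571%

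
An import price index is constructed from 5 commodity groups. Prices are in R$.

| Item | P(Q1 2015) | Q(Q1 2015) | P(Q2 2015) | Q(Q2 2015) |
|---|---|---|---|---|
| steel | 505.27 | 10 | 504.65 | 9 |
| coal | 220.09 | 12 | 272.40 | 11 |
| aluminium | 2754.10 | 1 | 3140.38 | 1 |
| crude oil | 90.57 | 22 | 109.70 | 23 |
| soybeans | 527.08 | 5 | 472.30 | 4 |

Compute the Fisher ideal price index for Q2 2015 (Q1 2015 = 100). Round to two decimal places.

Laspeyres component (base-period weights):
ΣP(Q2 2015)Q(Q1 2015) = 504.65×10 + 272.40×12 + 3140.38×1 + 109.70×22 + 472.30×5 = 5046.5 + 3268.8 + 3140.38 + 2413.4 + 2361.5 = 16230.58
ΣP(Q1 2015)Q(Q1 2015) = 505.27×10 + 220.09×12 + 2754.10×1 + 90.57×22 + 527.08×5 = 5052.7 + 2641.08 + 2754.1 + 1992.54 + 2635.4 = 15075.82
L = 16230.58 / 15075.82 × 100 = 107.6597
Paasche component (current-period weights):
ΣP(Q2 2015)Q(Q2 2015) = 504.65×9 + 272.40×11 + 3140.38×1 + 109.70×23 + 472.30×4 = 4541.85 + 2996.4 + 3140.38 + 2523.1 + 1889.2 = 15090.93
ΣP(Q1 2015)Q(Q2 2015) = 505.27×9 + 220.09×11 + 2754.10×1 + 90.57×23 + 527.08×4 = 4547.43 + 2420.99 + 2754.1 + 2083.11 + 2108.32 = 13913.95
P = 15090.93 / 13913.95 × 100 = 108.4590
Fisher = √(L × P) = √(107.6597 × 108.4590) = 108.0586

108.06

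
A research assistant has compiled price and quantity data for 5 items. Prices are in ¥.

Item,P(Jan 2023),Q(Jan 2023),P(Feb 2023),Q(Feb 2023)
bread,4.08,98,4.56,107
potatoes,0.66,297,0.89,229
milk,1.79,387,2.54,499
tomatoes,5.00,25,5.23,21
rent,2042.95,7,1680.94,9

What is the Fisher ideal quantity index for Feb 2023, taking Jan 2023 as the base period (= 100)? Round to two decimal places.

126.81

Laspeyres component (base-period weights):
ΣP(Jan 2023)Q(Feb 2023) = 4.08×107 + 0.66×229 + 1.79×499 + 5.00×21 + 2042.95×9 = 436.56 + 151.14 + 893.21 + 105 + 18386.55 = 19972.46
ΣP(Jan 2023)Q(Jan 2023) = 4.08×98 + 0.66×297 + 1.79×387 + 5.00×25 + 2042.95×7 = 399.84 + 196.02 + 692.73 + 125 + 14300.65 = 15714.24
L = 19972.46 / 15714.24 × 100 = 127.0978
Paasche component (current-period weights):
ΣP(Feb 2023)Q(Feb 2023) = 4.56×107 + 0.89×229 + 2.54×499 + 5.23×21 + 1680.94×9 = 487.92 + 203.81 + 1267.46 + 109.83 + 15128.46 = 17197.48
ΣP(Feb 2023)Q(Jan 2023) = 4.56×98 + 0.89×297 + 2.54×387 + 5.23×25 + 1680.94×7 = 446.88 + 264.33 + 982.98 + 130.75 + 11766.58 = 13591.52
P = 17197.48 / 13591.52 × 100 = 126.5310
Fisher = √(L × P) = √(127.0978 × 126.5310) = 126.8141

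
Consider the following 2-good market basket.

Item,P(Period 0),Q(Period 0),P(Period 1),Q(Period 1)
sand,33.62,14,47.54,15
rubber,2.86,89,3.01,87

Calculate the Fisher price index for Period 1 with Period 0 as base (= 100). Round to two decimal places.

Laspeyres component (base-period weights):
ΣP(Period 1)Q(Period 0) = 47.54×14 + 3.01×89 = 665.56 + 267.89 = 933.45
ΣP(Period 0)Q(Period 0) = 33.62×14 + 2.86×89 = 470.68 + 254.54 = 725.22
L = 933.45 / 725.22 × 100 = 128.7127
Paasche component (current-period weights):
ΣP(Period 1)Q(Period 1) = 47.54×15 + 3.01×87 = 713.1 + 261.87 = 974.97
ΣP(Period 0)Q(Period 1) = 33.62×15 + 2.86×87 = 504.3 + 248.82 = 753.12
P = 974.97 / 753.12 × 100 = 129.4575
Fisher = √(L × P) = √(128.7127 × 129.4575) = 129.0845

129.08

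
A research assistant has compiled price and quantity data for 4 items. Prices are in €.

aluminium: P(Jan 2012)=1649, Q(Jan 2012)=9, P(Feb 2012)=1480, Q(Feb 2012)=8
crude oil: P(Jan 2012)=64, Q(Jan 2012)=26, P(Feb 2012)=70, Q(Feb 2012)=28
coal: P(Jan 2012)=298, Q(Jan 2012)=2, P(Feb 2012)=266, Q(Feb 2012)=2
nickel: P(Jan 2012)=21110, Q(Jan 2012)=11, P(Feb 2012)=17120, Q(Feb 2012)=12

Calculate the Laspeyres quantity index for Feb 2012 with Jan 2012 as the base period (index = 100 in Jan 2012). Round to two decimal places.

107.86

Laspeyres quantity index uses base-period prices as weights.
ΣP(Jan 2012)·Q(Feb 2012) = 1649×8 + 64×28 + 298×2 + 21110×12 = 13192 + 1792 + 596 + 253320 = 268900
ΣP(Jan 2012)·Q(Jan 2012) = 1649×9 + 64×26 + 298×2 + 21110×11 = 14841 + 1664 + 596 + 232210 = 249311
Index = 268900 / 249311 × 100 = 107.8573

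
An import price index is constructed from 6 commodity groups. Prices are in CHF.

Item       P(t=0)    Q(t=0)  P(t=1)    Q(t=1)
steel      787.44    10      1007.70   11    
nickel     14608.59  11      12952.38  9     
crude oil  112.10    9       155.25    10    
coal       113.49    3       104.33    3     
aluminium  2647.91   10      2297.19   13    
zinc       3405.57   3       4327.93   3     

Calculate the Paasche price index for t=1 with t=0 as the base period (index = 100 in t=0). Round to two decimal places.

92.55

Paasche price index uses current-period quantities as weights.
ΣP(t=1)·Q(t=1) = 1007.70×11 + 12952.38×9 + 155.25×10 + 104.33×3 + 2297.19×13 + 4327.93×3 = 11084.7 + 116571.42 + 1552.5 + 312.99 + 29863.47 + 12983.79 = 172368.87
ΣP(t=0)·Q(t=1) = 787.44×11 + 14608.59×9 + 112.10×10 + 113.49×3 + 2647.91×13 + 3405.57×3 = 8661.84 + 131477.31 + 1121 + 340.47 + 34422.83 + 10216.71 = 186240.16
Index = 172368.87 / 186240.16 × 100 = 92.5519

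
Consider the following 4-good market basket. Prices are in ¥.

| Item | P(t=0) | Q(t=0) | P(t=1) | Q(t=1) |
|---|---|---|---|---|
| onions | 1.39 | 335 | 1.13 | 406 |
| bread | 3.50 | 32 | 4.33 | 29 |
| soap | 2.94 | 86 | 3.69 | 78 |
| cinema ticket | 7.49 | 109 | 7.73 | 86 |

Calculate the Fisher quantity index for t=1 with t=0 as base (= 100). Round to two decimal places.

92.55

Laspeyres component (base-period weights):
ΣP(t=0)Q(t=1) = 1.39×406 + 3.50×29 + 2.94×78 + 7.49×86 = 564.34 + 101.5 + 229.32 + 644.14 = 1539.3
ΣP(t=0)Q(t=0) = 1.39×335 + 3.50×32 + 2.94×86 + 7.49×109 = 465.65 + 112 + 252.84 + 816.41 = 1646.9
L = 1539.3 / 1646.9 × 100 = 93.4665
Paasche component (current-period weights):
ΣP(t=1)Q(t=1) = 1.13×406 + 4.33×29 + 3.69×78 + 7.73×86 = 458.78 + 125.57 + 287.82 + 664.78 = 1536.95
ΣP(t=1)Q(t=0) = 1.13×335 + 4.33×32 + 3.69×86 + 7.73×109 = 378.55 + 138.56 + 317.34 + 842.57 = 1677.02
P = 1536.95 / 1677.02 × 100 = 91.6477
Fisher = √(L × P) = √(93.4665 × 91.6477) = 92.5526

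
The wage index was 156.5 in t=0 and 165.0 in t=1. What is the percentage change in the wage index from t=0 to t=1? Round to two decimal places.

5.43%

Change = (165.0 − 156.5) / 156.5 × 100
       = 8.5 / 156.5 × 100 = 5.4313%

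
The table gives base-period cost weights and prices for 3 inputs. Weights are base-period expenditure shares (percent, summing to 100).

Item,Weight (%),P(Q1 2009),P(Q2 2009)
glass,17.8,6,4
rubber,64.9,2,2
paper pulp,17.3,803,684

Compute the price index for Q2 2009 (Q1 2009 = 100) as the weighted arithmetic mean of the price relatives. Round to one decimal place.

glass: 17.8 × (4/6) = 17.8 × 0.666667 = 11.8667
rubber: 64.9 × (2/2) = 64.9 × 1.000000 = 64.9000
paper pulp: 17.3 × (684/803) = 17.3 × 0.851806 = 14.7362
Index = Σ wᵢ·(p₁ᵢ/p₀ᵢ) = 11.8667 + 64.9000 + 14.7362 = 91.5029

91.5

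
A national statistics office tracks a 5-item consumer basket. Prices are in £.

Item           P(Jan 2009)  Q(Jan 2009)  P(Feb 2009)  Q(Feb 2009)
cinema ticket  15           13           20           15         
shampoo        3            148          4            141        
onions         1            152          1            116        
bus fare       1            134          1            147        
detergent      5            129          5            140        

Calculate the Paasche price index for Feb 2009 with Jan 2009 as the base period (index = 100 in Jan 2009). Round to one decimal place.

113.4

Paasche price index uses current-period quantities as weights.
ΣP(Feb 2009)·Q(Feb 2009) = 20×15 + 4×141 + 1×116 + 1×147 + 5×140 = 300 + 564 + 116 + 147 + 700 = 1827
ΣP(Jan 2009)·Q(Feb 2009) = 15×15 + 3×141 + 1×116 + 1×147 + 5×140 = 225 + 423 + 116 + 147 + 700 = 1611
Index = 1827 / 1611 × 100 = 113.4078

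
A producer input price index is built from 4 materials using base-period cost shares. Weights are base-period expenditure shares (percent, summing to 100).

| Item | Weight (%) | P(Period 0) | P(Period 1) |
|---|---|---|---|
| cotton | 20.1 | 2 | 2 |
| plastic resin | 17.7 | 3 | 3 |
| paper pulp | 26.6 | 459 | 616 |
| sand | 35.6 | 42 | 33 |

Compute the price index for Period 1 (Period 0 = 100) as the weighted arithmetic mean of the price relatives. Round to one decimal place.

cotton: 20.1 × (2/2) = 20.1 × 1.000000 = 20.1000
plastic resin: 17.7 × (3/3) = 17.7 × 1.000000 = 17.7000
paper pulp: 26.6 × (616/459) = 26.6 × 1.342048 = 35.6985
sand: 35.6 × (33/42) = 35.6 × 0.785714 = 27.9714
Index = Σ wᵢ·(p₁ᵢ/p₀ᵢ) = 20.1000 + 17.7000 + 35.6985 + 27.9714 = 101.4699

101.5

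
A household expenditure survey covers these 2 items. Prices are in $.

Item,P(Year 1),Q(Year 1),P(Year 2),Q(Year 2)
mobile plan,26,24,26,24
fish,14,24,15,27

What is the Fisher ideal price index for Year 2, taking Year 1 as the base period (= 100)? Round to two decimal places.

Laspeyres component (base-period weights):
ΣP(Year 2)Q(Year 1) = 26×24 + 15×24 = 624 + 360 = 984
ΣP(Year 1)Q(Year 1) = 26×24 + 14×24 = 624 + 336 = 960
L = 984 / 960 × 100 = 102.5000
Paasche component (current-period weights):
ΣP(Year 2)Q(Year 2) = 26×24 + 15×27 = 624 + 405 = 1029
ΣP(Year 1)Q(Year 2) = 26×24 + 14×27 = 624 + 378 = 1002
P = 1029 / 1002 × 100 = 102.6946
Fisher = √(L × P) = √(102.5000 × 102.6946) = 102.5973

102.60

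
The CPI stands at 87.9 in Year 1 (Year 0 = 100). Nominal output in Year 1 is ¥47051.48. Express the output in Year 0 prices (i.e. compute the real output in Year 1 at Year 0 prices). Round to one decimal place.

Real = Nominal ÷ (Index/100) = 47051.48 ÷ (87.9/100)
     = 47051.48 ÷ 0.879 = 53528.4187

53528.4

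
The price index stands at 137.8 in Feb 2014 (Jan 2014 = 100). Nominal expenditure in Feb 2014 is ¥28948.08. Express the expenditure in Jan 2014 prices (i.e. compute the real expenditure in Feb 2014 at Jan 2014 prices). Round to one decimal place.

21007.3

Real = Nominal ÷ (Index/100) = 28948.08 ÷ (137.8/100)
     = 28948.08 ÷ 1.378 = 21007.3149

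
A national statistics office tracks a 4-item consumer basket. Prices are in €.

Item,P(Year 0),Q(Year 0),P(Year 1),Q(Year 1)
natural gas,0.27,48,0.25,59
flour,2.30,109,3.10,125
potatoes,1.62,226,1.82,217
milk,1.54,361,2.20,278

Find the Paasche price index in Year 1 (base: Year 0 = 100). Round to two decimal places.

130.07

Paasche price index uses current-period quantities as weights.
ΣP(Year 1)·Q(Year 1) = 0.25×59 + 3.10×125 + 1.82×217 + 2.20×278 = 14.75 + 387.5 + 394.94 + 611.6 = 1408.79
ΣP(Year 0)·Q(Year 1) = 0.27×59 + 2.30×125 + 1.62×217 + 1.54×278 = 15.93 + 287.5 + 351.54 + 428.12 = 1083.09
Index = 1408.79 / 1083.09 × 100 = 130.0714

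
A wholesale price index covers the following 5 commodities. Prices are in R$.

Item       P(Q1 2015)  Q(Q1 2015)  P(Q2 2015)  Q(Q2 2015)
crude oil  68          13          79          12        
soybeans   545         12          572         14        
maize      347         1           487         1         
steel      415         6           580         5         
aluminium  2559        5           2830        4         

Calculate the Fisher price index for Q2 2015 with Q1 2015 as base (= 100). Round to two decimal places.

Laspeyres component (base-period weights):
ΣP(Q2 2015)Q(Q1 2015) = 79×13 + 572×12 + 487×1 + 580×6 + 2830×5 = 1027 + 6864 + 487 + 3480 + 14150 = 26008
ΣP(Q1 2015)Q(Q1 2015) = 68×13 + 545×12 + 347×1 + 415×6 + 2559×5 = 884 + 6540 + 347 + 2490 + 12795 = 23056
L = 26008 / 23056 × 100 = 112.8036
Paasche component (current-period weights):
ΣP(Q2 2015)Q(Q2 2015) = 79×12 + 572×14 + 487×1 + 580×5 + 2830×4 = 948 + 8008 + 487 + 2900 + 11320 = 23663
ΣP(Q1 2015)Q(Q2 2015) = 68×12 + 545×14 + 347×1 + 415×5 + 2559×4 = 816 + 7630 + 347 + 2075 + 10236 = 21104
P = 23663 / 21104 × 100 = 112.1257
Fisher = √(L × P) = √(112.8036 × 112.1257) = 112.4641

112.46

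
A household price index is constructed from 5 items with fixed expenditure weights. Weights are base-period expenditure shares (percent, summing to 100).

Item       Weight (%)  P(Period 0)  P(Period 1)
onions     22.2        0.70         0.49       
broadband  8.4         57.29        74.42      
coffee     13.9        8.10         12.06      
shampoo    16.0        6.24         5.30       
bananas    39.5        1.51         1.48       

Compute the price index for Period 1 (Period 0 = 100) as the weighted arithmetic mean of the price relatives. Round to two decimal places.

99.45

onions: 22.2 × (0.49/0.70) = 22.2 × 0.700000 = 15.5400
broadband: 8.4 × (74.42/57.29) = 8.4 × 1.299005 = 10.9116
coffee: 13.9 × (12.06/8.10) = 13.9 × 1.488889 = 20.6956
shampoo: 16.0 × (5.30/6.24) = 16.0 × 0.849359 = 13.5897
bananas: 39.5 × (1.48/1.51) = 39.5 × 0.980132 = 38.7152
Index = Σ wᵢ·(p₁ᵢ/p₀ᵢ) = 15.5400 + 10.9116 + 20.6956 + 13.5897 + 38.7152 = 99.4522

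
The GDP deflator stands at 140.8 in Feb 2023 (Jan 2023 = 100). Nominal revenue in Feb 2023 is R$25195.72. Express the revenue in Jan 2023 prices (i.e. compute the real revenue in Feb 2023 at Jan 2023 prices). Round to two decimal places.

Real = Nominal ÷ (Index/100) = 25195.72 ÷ (140.8/100)
     = 25195.72 ÷ 1.408 = 17894.6875

17894.69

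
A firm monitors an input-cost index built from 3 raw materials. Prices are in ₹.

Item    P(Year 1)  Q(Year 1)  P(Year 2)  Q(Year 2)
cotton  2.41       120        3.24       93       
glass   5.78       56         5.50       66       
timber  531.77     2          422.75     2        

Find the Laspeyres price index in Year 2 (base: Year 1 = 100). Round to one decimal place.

Laspeyres price index uses base-period quantities as weights.
ΣP(Year 2)·Q(Year 1) = 3.24×120 + 5.50×56 + 422.75×2 = 388.8 + 308 + 845.5 = 1542.3
ΣP(Year 1)·Q(Year 1) = 2.41×120 + 5.78×56 + 531.77×2 = 289.2 + 323.68 + 1063.54 = 1676.42
Index = 1542.3 / 1676.42 × 100 = 91.9996

92.0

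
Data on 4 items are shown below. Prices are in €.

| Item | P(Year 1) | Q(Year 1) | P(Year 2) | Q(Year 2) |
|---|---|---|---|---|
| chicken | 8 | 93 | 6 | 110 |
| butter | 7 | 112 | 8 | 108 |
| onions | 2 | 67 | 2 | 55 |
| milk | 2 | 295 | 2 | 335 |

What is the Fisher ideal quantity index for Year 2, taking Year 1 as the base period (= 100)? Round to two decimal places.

Laspeyres component (base-period weights):
ΣP(Year 1)Q(Year 2) = 8×110 + 7×108 + 2×55 + 2×335 = 880 + 756 + 110 + 670 = 2416
ΣP(Year 1)Q(Year 1) = 8×93 + 7×112 + 2×67 + 2×295 = 744 + 784 + 134 + 590 = 2252
L = 2416 / 2252 × 100 = 107.2824
Paasche component (current-period weights):
ΣP(Year 2)Q(Year 2) = 6×110 + 8×108 + 2×55 + 2×335 = 660 + 864 + 110 + 670 = 2304
ΣP(Year 2)Q(Year 1) = 6×93 + 8×112 + 2×67 + 2×295 = 558 + 896 + 134 + 590 = 2178
P = 2304 / 2178 × 100 = 105.7851
Fisher = √(L × P) = √(107.2824 × 105.7851) = 106.5311

106.53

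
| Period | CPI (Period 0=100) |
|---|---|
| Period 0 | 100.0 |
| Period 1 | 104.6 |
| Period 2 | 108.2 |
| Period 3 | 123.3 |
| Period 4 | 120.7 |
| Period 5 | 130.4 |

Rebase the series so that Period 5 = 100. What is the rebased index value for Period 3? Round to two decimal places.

Rebased(Period 3) = 123.3 / 130.4 × 100 = 94.5552

94.56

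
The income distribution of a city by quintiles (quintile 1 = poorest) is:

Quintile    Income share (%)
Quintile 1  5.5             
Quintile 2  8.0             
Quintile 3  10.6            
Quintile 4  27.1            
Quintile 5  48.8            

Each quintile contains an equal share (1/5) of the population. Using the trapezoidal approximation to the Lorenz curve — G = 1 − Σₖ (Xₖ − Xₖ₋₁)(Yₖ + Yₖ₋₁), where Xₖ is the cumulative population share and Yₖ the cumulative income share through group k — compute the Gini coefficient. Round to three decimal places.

0.423

Cumulative income shares Yₖ: 0.0550, 0.1350, 0.2410, 0.5120, 1.0000
Σ (Xₖ−Xₖ₋₁)(Yₖ+Yₖ₋₁) = (1/5)(0.0550+0.0000) + (1/5)(0.1350+0.0550) + (1/5)(0.2410+0.1350) + (1/5)(0.5120+0.2410) + (1/5)(1.0000+0.5120)
  = 0.0110 + 0.0380 + 0.0752 + 0.1506 + 0.3024 = 0.5772
G = 1 − 0.5772 = 0.4228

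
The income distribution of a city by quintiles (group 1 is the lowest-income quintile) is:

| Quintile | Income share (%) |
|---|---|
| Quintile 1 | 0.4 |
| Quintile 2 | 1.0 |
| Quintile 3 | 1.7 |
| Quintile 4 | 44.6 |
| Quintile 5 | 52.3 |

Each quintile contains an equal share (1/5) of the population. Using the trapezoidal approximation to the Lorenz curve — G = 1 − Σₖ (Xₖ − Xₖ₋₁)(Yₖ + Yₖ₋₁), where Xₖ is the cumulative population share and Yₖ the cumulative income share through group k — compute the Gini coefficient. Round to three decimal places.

Cumulative income shares Yₖ: 0.0040, 0.0140, 0.0310, 0.4770, 1.0000
Σ (Xₖ−Xₖ₋₁)(Yₖ+Yₖ₋₁) = (1/5)(0.0040+0.0000) + (1/5)(0.0140+0.0040) + (1/5)(0.0310+0.0140) + (1/5)(0.4770+0.0310) + (1/5)(1.0000+0.4770)
  = 0.0008 + 0.0036 + 0.0090 + 0.1016 + 0.2954 = 0.4104
G = 1 − 0.4104 = 0.5896

0.590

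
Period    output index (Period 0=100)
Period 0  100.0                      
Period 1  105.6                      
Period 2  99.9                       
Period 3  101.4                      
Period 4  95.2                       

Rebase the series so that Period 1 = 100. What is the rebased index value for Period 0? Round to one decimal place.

94.7

Rebased(Period 0) = 100.0 / 105.6 × 100 = 94.6970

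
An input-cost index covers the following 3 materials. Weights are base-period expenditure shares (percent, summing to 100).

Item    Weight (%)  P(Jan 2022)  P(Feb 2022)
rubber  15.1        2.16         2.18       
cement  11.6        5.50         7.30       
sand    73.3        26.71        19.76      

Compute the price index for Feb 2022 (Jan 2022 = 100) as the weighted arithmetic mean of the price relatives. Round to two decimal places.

rubber: 15.1 × (2.18/2.16) = 15.1 × 1.009259 = 15.2398
cement: 11.6 × (7.30/5.50) = 11.6 × 1.327273 = 15.3964
sand: 73.3 × (19.76/26.71) = 73.3 × 0.739798 = 54.2272
Index = Σ wᵢ·(p₁ᵢ/p₀ᵢ) = 15.2398 + 15.3964 + 54.2272 = 84.8634

84.86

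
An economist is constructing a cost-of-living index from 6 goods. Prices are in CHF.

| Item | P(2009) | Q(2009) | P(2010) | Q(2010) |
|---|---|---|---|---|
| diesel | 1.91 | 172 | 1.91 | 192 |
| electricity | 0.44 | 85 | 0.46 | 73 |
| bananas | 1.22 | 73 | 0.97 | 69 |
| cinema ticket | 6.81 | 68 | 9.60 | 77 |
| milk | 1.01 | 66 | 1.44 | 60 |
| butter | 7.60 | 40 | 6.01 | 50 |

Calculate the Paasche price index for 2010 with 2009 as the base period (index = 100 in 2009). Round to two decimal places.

Paasche price index uses current-period quantities as weights.
ΣP(2010)·Q(2010) = 1.91×192 + 0.46×73 + 0.97×69 + 9.60×77 + 1.44×60 + 6.01×50 = 366.72 + 33.58 + 66.93 + 739.2 + 86.4 + 300.5 = 1593.33
ΣP(2009)·Q(2010) = 1.91×192 + 0.44×73 + 1.22×69 + 6.81×77 + 1.01×60 + 7.60×50 = 366.72 + 32.12 + 84.18 + 524.37 + 60.6 + 380 = 1447.99
Index = 1593.33 / 1447.99 × 100 = 110.0374

110.04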